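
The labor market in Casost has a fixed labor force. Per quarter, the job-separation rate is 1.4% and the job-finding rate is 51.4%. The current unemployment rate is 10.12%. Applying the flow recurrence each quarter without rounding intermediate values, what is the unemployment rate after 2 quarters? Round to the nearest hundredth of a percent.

Unemployment rate after two quarters ≈ 4.32%.

With a fixed labor force, u_{t+1} = u_t + s·(1−u_t) − f·u_t = u_t·(1−s−f) + s.
Here 1−s−f = 0.472 and s = 0.014.
u_1 = 0.101200 × 0.472 + 0.014 = 0.061766.
u_2 = 0.061766 × 0.472 + 0.014 = 0.043154.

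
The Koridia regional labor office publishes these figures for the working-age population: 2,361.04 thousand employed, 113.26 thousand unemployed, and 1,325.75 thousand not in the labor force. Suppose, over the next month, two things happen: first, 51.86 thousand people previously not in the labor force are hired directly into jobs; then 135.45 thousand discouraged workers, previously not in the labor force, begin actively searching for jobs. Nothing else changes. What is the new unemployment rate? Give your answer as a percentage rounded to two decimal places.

Initially, labor force = 2,361.04 + 113.26 = 2,474.30 thousand, so u = 113.26/2,474.30 = 4.58%.
After the first change, employed and labor force both rise by 51.86; unemployed unchanged → E = 2,412.90, U = 113.26, labor force = 2,526.16 thousand.
After the second change, unemployed and labor force both rise by 135.45 → E = 2,412.90, U = 248.71, labor force = 2,661.61 thousand.
New unemployment rate = 248.71 / 2,661.61 = 9.34%.

New unemployment rate ≈ 9.34%.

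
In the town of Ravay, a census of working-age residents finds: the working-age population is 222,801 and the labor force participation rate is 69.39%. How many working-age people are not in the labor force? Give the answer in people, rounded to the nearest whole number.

About 68,199 are not in the labor force.

Share not in the labor force = 1 − 0.6939 = 0.3061.
Not in labor force = 0.3061 × 222,801 ≈ 68,199.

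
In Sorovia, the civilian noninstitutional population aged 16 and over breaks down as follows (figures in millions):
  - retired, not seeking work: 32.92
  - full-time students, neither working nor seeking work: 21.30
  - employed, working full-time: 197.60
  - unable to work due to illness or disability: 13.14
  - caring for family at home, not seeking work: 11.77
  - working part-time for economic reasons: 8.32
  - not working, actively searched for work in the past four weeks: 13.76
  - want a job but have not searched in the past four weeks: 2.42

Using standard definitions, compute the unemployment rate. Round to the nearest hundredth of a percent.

Employed = 197.60 + 8.32 = 205.92 million (anyone who worked, including part-time for economic reasons, counts as employed).
Unemployed = 13.76 million.
Labor force = 205.92 + 13.76 = 219.68 million.
Unemployment rate = 13.76 / 219.68 = 6.26%.

Unemployment rate ≈ 6.26%.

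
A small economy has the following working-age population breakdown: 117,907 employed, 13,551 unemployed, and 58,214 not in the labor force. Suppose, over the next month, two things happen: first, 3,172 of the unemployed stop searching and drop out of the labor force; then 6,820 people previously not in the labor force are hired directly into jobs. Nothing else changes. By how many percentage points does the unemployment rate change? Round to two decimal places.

Initially, labor force = 117,907 + 13,551 = 131,458, so u = 13,551/131,458 = 10.31%.
After the first change, unemployed and labor force both fall by 3,172 → E = 117,907, U = 10,379, labor force = 128,286.
After the second change, employed and labor force both rise by 6,820; unemployed unchanged → E = 124,727, U = 10,379, labor force = 135,106.
New unemployment rate = 10,379 / 135,106 = 7.68%.
Change = 7.68% − 10.31% = −2.63 percentage points.

The unemployment rate changes by −2.63 percentage points.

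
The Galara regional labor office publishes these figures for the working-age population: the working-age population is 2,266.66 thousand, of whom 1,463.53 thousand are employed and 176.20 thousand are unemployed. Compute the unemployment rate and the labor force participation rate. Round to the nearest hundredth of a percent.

Labor force = employed + unemployed = 1,463.53 + 176.20 = 1,639.73 thousand.
Unemployment rate = 176.20 / 1,639.73 = 10.75%.
Labor force participation rate = 1,639.73 / 2,266.66 = 72.34%.

Unemployment rate ≈ 10.75%; labor force participation rate ≈ 72.34%.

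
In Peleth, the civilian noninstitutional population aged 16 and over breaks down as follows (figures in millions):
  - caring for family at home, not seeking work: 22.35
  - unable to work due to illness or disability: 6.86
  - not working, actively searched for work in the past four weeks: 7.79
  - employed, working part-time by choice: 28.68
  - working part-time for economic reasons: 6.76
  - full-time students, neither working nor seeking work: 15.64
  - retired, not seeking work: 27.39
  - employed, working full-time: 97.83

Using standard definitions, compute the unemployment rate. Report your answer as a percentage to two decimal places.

Unemployment rate ≈ 5.52%.

Employed = 28.68 + 6.76 + 97.83 = 133.27 million (anyone who worked, including part-time for economic reasons, counts as employed).
Unemployed = 7.79 million.
Labor force = 133.27 + 7.79 = 141.06 million.
Unemployment rate = 7.79 / 141.06 = 5.52%.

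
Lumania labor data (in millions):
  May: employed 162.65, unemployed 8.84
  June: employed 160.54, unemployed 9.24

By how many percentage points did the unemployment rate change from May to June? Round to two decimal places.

The unemployment rate changed by +0.29 percentage points.

May: labor force = 162.65 + 8.84 = 171.49; u = 8.84/171.49 = 5.15%.
June: labor force = 160.54 + 9.24 = 169.78; u = 9.24/169.78 = 5.44%.
Change = 5.44% − 5.15% = +0.29 pp.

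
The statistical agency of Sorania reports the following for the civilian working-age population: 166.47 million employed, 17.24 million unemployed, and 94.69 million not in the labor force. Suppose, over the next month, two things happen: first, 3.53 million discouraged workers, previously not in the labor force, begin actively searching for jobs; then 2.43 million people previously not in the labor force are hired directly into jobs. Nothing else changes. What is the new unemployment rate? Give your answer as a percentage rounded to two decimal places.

New unemployment rate ≈ 10.95%.

Initially, labor force = 166.47 + 17.24 = 183.71 million, so u = 17.24/183.71 = 9.38%.
After the first change, unemployed and labor force both rise by 3.53 → E = 166.47, U = 20.77, labor force = 187.24 million.
After the second change, employed and labor force both rise by 2.43; unemployed unchanged → E = 168.90, U = 20.77, labor force = 189.67 million.
New unemployment rate = 20.77 / 189.67 = 10.95%.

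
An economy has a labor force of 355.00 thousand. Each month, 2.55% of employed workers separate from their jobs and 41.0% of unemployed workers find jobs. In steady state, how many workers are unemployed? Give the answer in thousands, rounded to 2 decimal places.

Steady-state unemployment rate u* = s/(s+f) = 2.55/(2.55+41.0) = 0.058553.
Unemployed = u* × labor force = 0.058553 × 355.00 ≈ 20.79 thousand.

About 20.79 thousand are unemployed in steady state.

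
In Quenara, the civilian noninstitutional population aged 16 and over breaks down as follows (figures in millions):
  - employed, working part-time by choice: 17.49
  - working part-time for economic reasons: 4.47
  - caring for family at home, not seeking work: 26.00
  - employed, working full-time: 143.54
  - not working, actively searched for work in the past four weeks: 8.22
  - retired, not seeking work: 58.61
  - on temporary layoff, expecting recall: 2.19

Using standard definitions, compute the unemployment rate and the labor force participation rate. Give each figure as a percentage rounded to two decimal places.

Unemployment rate ≈ 5.92%; labor force participation rate ≈ 67.52%.

Employed = 17.49 + 4.47 + 143.54 = 165.50 million (anyone who worked, including part-time for economic reasons, counts as employed).
Unemployed = 8.22 + 2.19 = 10.41 million (jobless and actively searching, or on temporary layoff).
Labor force = 165.50 + 10.41 = 175.91 million.
Not in labor force = 26.00 + 58.61 = 84.61 million (those not working and not actively searching are outside the labor force).
Civilian working-age population = 175.91 + 84.61 = 260.52 million.
Unemployment rate = 10.41 / 175.91 = 5.92%.
Labor force participation rate = 175.91 / 260.52 = 67.52%.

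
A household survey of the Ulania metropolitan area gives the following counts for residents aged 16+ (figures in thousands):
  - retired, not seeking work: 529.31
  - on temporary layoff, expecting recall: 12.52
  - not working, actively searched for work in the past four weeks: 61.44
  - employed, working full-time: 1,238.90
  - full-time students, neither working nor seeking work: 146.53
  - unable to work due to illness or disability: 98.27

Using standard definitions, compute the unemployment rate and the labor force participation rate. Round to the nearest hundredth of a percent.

Unemployment rate ≈ 5.63%; labor force participation rate ≈ 62.91%.

Employed = 1,238.90 thousand.
Unemployed = 12.52 + 61.44 = 73.96 thousand (jobless and actively searching, or on temporary layoff).
Labor force = 1,238.90 + 73.96 = 1,312.86 thousand.
Not in labor force = 529.31 + 146.53 + 98.27 = 774.11 thousand (those not working and not actively searching are outside the labor force).
Civilian working-age population = 1,312.86 + 774.11 = 2,086.97 thousand.
Unemployment rate = 73.96 / 1,312.86 = 5.63%.
Labor force participation rate = 1,312.86 / 2,086.97 = 62.91%.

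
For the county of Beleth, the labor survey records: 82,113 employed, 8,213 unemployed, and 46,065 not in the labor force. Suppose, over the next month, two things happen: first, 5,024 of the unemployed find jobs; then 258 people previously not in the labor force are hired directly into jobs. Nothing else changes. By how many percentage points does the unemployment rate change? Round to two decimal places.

The unemployment rate changes by −5.57 percentage points.

Initially, labor force = 82,113 + 8,213 = 90,326, so u = 8,213/90,326 = 9.09%.
After the first change, unemployed falls and employed rises by 5,024; labor force unchanged → E = 87,137, U = 3,189, labor force = 90,326.
After the second change, employed and labor force both rise by 258; unemployed unchanged → E = 87,395, U = 3,189, labor force = 90,584.
New unemployment rate = 3,189 / 90,584 = 3.52%.
Change = 3.52% − 9.09% = −5.57 percentage points.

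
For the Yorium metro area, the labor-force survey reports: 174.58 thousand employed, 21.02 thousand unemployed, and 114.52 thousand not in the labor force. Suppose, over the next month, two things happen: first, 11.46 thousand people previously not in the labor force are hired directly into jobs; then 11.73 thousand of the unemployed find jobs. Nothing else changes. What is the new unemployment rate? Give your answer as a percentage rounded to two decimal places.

New unemployment rate ≈ 4.49%.

Initially, labor force = 174.58 + 21.02 = 195.60 thousand, so u = 21.02/195.60 = 10.75%.
After the first change, employed and labor force both rise by 11.46; unemployed unchanged → E = 186.04, U = 21.02, labor force = 207.06 thousand.
After the second change, unemployed falls and employed rises by 11.73; labor force unchanged → E = 197.77, U = 9.29, labor force = 207.06 thousand.
New unemployment rate = 9.29 / 207.06 = 4.49%.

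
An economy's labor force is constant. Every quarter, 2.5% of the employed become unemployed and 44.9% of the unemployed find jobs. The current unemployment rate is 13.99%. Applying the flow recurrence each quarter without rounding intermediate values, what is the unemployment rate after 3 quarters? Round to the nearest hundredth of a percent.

With a fixed labor force, u_{t+1} = u_t + s·(1−u_t) − f·u_t = u_t·(1−s−f) + s.
Here 1−s−f = 0.526 and s = 0.025.
u_1 = 0.139900 × 0.526 + 0.025 = 0.098587.
u_2 = 0.098587 × 0.526 + 0.025 = 0.076857.
u_3 = 0.076857 × 0.526 + 0.025 = 0.065427.

Unemployment rate after three quarters ≈ 6.54%.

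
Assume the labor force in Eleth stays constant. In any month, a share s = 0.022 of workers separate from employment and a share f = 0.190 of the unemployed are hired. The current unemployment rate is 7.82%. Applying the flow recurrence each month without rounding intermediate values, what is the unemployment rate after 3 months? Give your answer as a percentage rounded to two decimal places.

With a fixed labor force, u_{t+1} = u_t + s·(1−u_t) − f·u_t = u_t·(1−s−f) + s.
Here 1−s−f = 0.788 and s = 0.022.
u_1 = 0.078200 × 0.788 + 0.022 = 0.083622.
u_2 = 0.083622 × 0.788 + 0.022 = 0.087894.
u_3 = 0.087894 × 0.788 + 0.022 = 0.091260.

Unemployment rate after three months ≈ 9.13%.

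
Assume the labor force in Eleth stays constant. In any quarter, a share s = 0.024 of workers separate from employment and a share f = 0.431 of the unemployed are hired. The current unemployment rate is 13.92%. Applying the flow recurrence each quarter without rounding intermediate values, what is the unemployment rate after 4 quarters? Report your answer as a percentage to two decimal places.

With a fixed labor force, u_{t+1} = u_t + s·(1−u_t) − f·u_t = u_t·(1−s−f) + s.
Here 1−s−f = 0.545 and s = 0.024.
u_1 = 0.139200 × 0.545 + 0.024 = 0.099864.
u_2 = 0.099864 × 0.545 + 0.024 = 0.078426.
u_3 = 0.078426 × 0.545 + 0.024 = 0.066742.
u_4 = 0.066742 × 0.545 + 0.024 = 0.060374.

Unemployment rate after four quarters ≈ 6.04%.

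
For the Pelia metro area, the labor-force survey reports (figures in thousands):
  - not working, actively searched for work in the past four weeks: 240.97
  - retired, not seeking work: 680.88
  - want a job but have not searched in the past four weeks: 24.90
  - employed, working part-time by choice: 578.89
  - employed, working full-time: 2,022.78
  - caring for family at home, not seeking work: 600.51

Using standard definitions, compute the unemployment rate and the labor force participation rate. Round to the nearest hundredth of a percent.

Unemployment rate ≈ 8.48%; labor force participation rate ≈ 68.52%.

Employed = 578.89 + 2,022.78 = 2,601.67 thousand.
Unemployed = 240.97 thousand.
Labor force = 2,601.67 + 240.97 = 2,842.64 thousand.
Not in labor force = 680.88 + 24.90 + 600.51 = 1,306.29 thousand (those not working and not actively searching are outside the labor force — including those who want a job but have given up searching).
Civilian working-age population = 2,842.64 + 1,306.29 = 4,148.93 thousand.
Unemployment rate = 240.97 / 2,842.64 = 8.48%.
Labor force participation rate = 2,842.64 / 4,148.93 = 68.52%.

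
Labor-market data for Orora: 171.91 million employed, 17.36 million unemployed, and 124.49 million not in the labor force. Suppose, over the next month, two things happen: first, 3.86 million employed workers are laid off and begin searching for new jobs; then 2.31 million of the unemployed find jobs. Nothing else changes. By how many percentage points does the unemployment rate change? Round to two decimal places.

The unemployment rate changes by +0.82 percentage points.

Initially, labor force = 171.91 + 17.36 = 189.27 million, so u = 17.36/189.27 = 9.17%.
After the first change, employed falls and unemployed rises by 3.86; labor force unchanged → E = 168.05, U = 21.22, labor force = 189.27 million.
After the second change, unemployed falls and employed rises by 2.31; labor force unchanged → E = 170.36, U = 18.91, labor force = 189.27 million.
New unemployment rate = 18.91 / 189.27 = 9.99%.
Change = 9.99% − 9.17% = +0.82 percentage points.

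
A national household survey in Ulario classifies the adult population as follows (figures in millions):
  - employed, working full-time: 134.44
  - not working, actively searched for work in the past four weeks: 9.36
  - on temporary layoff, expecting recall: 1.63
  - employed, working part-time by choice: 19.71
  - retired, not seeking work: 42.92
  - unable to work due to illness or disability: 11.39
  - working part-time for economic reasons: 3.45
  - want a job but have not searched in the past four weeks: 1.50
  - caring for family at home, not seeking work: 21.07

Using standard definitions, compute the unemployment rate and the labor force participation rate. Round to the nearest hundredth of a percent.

Unemployment rate ≈ 6.52%; labor force participation rate ≈ 68.68%.

Employed = 134.44 + 19.71 + 3.45 = 157.60 million (anyone who worked, including part-time for economic reasons, counts as employed).
Unemployed = 9.36 + 1.63 = 10.99 million (jobless and actively searching, or on temporary layoff).
Labor force = 157.60 + 10.99 = 168.59 million.
Not in labor force = 42.92 + 11.39 + 1.50 + 21.07 = 76.88 million (those not working and not actively searching are outside the labor force — including those who want a job but have given up searching).
Civilian working-age population = 168.59 + 76.88 = 245.47 million.
Unemployment rate = 10.99 / 168.59 = 6.52%.
Labor force participation rate = 168.59 / 245.47 = 68.68%.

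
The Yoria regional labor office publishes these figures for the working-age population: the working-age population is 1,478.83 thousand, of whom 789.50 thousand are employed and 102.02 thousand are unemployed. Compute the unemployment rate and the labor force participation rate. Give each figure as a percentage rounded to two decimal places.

Unemployment rate ≈ 11.44%; labor force participation rate ≈ 60.29%.

Labor force = employed + unemployed = 789.50 + 102.02 = 891.52 thousand.
Unemployment rate = 102.02 / 891.52 = 11.44%.
Labor force participation rate = 891.52 / 1,478.83 = 60.29%.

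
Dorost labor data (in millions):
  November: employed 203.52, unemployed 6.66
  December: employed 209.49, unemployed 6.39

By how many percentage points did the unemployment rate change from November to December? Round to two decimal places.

The unemployment rate changed by −0.21 percentage points.

November: labor force = 203.52 + 6.66 = 210.18; u = 6.66/210.18 = 3.17%.
December: labor force = 209.49 + 6.39 = 215.88; u = 6.39/215.88 = 2.96%.
Change = 2.96% − 3.17% = −0.21 pp.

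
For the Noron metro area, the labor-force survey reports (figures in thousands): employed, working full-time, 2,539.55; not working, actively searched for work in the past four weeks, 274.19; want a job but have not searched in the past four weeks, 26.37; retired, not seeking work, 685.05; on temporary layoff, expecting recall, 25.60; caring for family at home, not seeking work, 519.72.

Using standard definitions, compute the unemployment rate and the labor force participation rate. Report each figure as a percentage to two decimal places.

Employed = 2,539.55 thousand.
Unemployed = 274.19 + 25.60 = 299.79 thousand (jobless and actively searching, or on temporary layoff).
Labor force = 2,539.55 + 299.79 = 2,839.34 thousand.
Not in labor force = 26.37 + 685.05 + 519.72 = 1,231.14 thousand (those not working and not actively searching are outside the labor force — including those who want a job but have given up searching).
Civilian working-age population = 2,839.34 + 1,231.14 = 4,070.48 thousand.
Unemployment rate = 299.79 / 2,839.34 = 10.56%.
Labor force participation rate = 2,839.34 / 4,070.48 = 69.75%.

Unemployment rate ≈ 10.56%; labor force participation rate ≈ 69.75%.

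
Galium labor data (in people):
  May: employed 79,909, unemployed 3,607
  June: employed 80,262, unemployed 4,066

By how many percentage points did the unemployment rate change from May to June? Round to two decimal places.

The unemployment rate changed by +0.50 percentage points.

May: labor force = 79,909 + 3,607 = 83,516; u = 3,607/83,516 = 4.32%.
June: labor force = 80,262 + 4,066 = 84,328; u = 4,066/84,328 = 4.82%.
Change = 4.82% − 4.32% = +0.50 pp.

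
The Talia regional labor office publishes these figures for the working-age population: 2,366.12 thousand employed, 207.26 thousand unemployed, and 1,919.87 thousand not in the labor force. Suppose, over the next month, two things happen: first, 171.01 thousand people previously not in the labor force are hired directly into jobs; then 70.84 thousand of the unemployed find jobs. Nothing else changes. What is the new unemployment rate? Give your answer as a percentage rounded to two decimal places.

Initially, labor force = 2,366.12 + 207.26 = 2,573.38 thousand, so u = 207.26/2,573.38 = 8.05%.
After the first change, employed and labor force both rise by 171.01; unemployed unchanged → E = 2,537.13, U = 207.26, labor force = 2,744.39 thousand.
After the second change, unemployed falls and employed rises by 70.84; labor force unchanged → E = 2,607.97, U = 136.42, labor force = 2,744.39 thousand.
New unemployment rate = 136.42 / 2,744.39 = 4.97%.

New unemployment rate ≈ 4.97%.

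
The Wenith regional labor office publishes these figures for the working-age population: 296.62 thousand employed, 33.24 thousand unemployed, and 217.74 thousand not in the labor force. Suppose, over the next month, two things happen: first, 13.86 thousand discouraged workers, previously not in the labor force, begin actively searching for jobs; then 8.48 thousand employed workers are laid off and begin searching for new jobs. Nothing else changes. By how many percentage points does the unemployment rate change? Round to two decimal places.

The unemployment rate changes by +6.09 percentage points.

Initially, labor force = 296.62 + 33.24 = 329.86 thousand, so u = 33.24/329.86 = 10.08%.
After the first change, unemployed and labor force both rise by 13.86 → E = 296.62, U = 47.10, labor force = 343.72 thousand.
After the second change, employed falls and unemployed rises by 8.48; labor force unchanged → E = 288.14, U = 55.58, labor force = 343.72 thousand.
New unemployment rate = 55.58 / 343.72 = 16.17%.
Change = 16.17% − 10.08% = +6.09 percentage points.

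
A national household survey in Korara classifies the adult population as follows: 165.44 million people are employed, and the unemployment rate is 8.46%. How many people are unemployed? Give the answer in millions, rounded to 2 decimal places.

Let U be the number unemployed. The labor force is E + U, and U/(E+U) = 0.0846.
So U = 0.0846 × 165.44 / (1 − 0.0846) = 13.9962 / 0.9154 ≈ 15.29 million.

About 15.29 million are unemployed.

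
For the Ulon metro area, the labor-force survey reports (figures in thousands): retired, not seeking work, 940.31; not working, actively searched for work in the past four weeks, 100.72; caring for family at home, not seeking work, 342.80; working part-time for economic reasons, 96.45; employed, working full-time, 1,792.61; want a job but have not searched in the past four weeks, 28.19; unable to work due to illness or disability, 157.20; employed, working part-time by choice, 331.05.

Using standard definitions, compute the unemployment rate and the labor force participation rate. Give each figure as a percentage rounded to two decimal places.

Unemployment rate ≈ 4.34%; labor force participation rate ≈ 61.25%.

Employed = 96.45 + 1,792.61 + 331.05 = 2,220.11 thousand (anyone who worked, including part-time for economic reasons, counts as employed).
Unemployed = 100.72 thousand.
Labor force = 2,220.11 + 100.72 = 2,320.83 thousand.
Not in labor force = 940.31 + 342.80 + 28.19 + 157.20 = 1,468.50 thousand (those not working and not actively searching are outside the labor force — including those who want a job but have given up searching).
Civilian working-age population = 2,320.83 + 1,468.50 = 3,789.33 thousand.
Unemployment rate = 100.72 / 2,320.83 = 4.34%.
Labor force participation rate = 2,320.83 / 3,789.33 = 61.25%.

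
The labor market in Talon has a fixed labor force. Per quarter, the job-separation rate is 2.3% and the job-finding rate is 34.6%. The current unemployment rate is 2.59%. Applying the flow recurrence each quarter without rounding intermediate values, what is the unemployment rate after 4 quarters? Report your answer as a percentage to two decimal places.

With a fixed labor force, u_{t+1} = u_t + s·(1−u_t) − f·u_t = u_t·(1−s−f) + s.
Here 1−s−f = 0.631 and s = 0.023.
u_1 = 0.025900 × 0.631 + 0.023 = 0.039343.
u_2 = 0.039343 × 0.631 + 0.023 = 0.047825.
u_3 = 0.047825 × 0.631 + 0.023 = 0.053178.
u_4 = 0.053178 × 0.631 + 0.023 = 0.056555.

Unemployment rate after four quarters ≈ 5.66%.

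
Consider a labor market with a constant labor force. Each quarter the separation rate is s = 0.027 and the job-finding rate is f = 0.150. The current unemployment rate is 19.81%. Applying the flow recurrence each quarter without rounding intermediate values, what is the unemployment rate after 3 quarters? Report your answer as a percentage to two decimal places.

Unemployment rate after three quarters ≈ 17.79%.

With a fixed labor force, u_{t+1} = u_t + s·(1−u_t) − f·u_t = u_t·(1−s−f) + s.
Here 1−s−f = 0.823 and s = 0.027.
u_1 = 0.198100 × 0.823 + 0.027 = 0.190036.
u_2 = 0.190036 × 0.823 + 0.027 = 0.183400.
u_3 = 0.183400 × 0.823 + 0.027 = 0.177938.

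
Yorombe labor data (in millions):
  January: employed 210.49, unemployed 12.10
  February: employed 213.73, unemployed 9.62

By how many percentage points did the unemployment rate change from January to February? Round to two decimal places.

The unemployment rate changed by −1.13 percentage points.

January: labor force = 210.49 + 12.10 = 222.59; u = 12.10/222.59 = 5.44%.
February: labor force = 213.73 + 9.62 = 223.35; u = 9.62/223.35 = 4.31%.
Change = 4.31% − 5.44% = −1.13 pp.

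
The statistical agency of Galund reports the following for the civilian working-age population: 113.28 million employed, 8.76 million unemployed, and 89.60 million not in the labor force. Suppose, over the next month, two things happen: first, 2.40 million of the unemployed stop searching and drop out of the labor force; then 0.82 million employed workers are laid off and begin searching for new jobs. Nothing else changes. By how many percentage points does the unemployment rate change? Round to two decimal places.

The unemployment rate changes by −1.18 percentage points.

Initially, labor force = 113.28 + 8.76 = 122.04 million, so u = 8.76/122.04 = 7.18%.
After the first change, unemployed and labor force both fall by 2.40 → E = 113.28, U = 6.36, labor force = 119.64 million.
After the second change, employed falls and unemployed rises by 0.82; labor force unchanged → E = 112.46, U = 7.18, labor force = 119.64 million.
New unemployment rate = 7.18 / 119.64 = 6.00%.
Change = 6.00% − 7.18% = −1.18 percentage points.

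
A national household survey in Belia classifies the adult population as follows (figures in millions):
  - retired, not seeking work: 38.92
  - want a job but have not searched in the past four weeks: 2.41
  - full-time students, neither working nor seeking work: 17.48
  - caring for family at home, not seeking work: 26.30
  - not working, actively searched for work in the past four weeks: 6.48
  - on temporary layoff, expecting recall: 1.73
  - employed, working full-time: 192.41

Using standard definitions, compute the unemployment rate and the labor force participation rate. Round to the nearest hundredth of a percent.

Unemployment rate ≈ 4.09%; labor force participation rate ≈ 70.21%.

Employed = 192.41 million.
Unemployed = 6.48 + 1.73 = 8.21 million (jobless and actively searching, or on temporary layoff).
Labor force = 192.41 + 8.21 = 200.62 million.
Not in labor force = 38.92 + 2.41 + 17.48 + 26.30 = 85.11 million (those not working and not actively searching are outside the labor force — including those who want a job but have given up searching).
Civilian working-age population = 200.62 + 85.11 = 285.73 million.
Unemployment rate = 8.21 / 200.62 = 4.09%.
Labor force participation rate = 200.62 / 285.73 = 70.21%.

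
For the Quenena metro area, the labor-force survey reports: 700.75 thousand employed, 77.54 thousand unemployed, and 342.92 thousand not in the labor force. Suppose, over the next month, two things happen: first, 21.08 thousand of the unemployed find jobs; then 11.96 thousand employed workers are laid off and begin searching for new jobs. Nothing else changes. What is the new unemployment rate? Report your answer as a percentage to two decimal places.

New unemployment rate ≈ 8.79%.

Initially, labor force = 700.75 + 77.54 = 778.29 thousand, so u = 77.54/778.29 = 9.96%.
After the first change, unemployed falls and employed rises by 21.08; labor force unchanged → E = 721.83, U = 56.46, labor force = 778.29 thousand.
After the second change, employed falls and unemployed rises by 11.96; labor force unchanged → E = 709.87, U = 68.42, labor force = 778.29 thousand.
New unemployment rate = 68.42 / 778.29 = 8.79%.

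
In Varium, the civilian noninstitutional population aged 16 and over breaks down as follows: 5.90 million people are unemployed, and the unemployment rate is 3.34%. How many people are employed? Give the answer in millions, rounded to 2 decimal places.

Labor force = U / u = 5.90 / 0.0334 ≈ 176.65 million.
Employed = labor force − unemployed = 176.65 − 5.90 = 170.75 million.

About 170.75 million are employed.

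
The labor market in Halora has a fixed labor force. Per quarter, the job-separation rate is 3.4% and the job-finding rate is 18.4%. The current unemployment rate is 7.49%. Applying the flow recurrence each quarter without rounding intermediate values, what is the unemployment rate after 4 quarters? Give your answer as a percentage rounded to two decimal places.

Unemployment rate after four quarters ≈ 12.56%.

With a fixed labor force, u_{t+1} = u_t + s·(1−u_t) − f·u_t = u_t·(1−s−f) + s.
Here 1−s−f = 0.782 and s = 0.034.
u_1 = 0.074900 × 0.782 + 0.034 = 0.092572.
u_2 = 0.092572 × 0.782 + 0.034 = 0.106391.
u_3 = 0.106391 × 0.782 + 0.034 = 0.117198.
u_4 = 0.117198 × 0.782 + 0.034 = 0.125649.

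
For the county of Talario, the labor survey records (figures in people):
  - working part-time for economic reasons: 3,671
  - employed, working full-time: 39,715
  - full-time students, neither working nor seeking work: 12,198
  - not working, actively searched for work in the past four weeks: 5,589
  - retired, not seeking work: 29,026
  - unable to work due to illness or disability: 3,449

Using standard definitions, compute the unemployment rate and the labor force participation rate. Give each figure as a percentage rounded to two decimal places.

Unemployment rate ≈ 11.41%; labor force participation rate ≈ 52.30%.

Employed = 3,671 + 39,715 = 43,386 (anyone who worked, including part-time for economic reasons, counts as employed).
Unemployed = 5,589.
Labor force = 43,386 + 5,589 = 48,975.
Not in labor force = 12,198 + 29,026 + 3,449 = 44,673 (those not working and not actively searching are outside the labor force).
Civilian working-age population = 48,975 + 44,673 = 93,648.
Unemployment rate = 5,589 / 48,975 = 11.41%.
Labor force participation rate = 48,975 / 93,648 = 52.30%.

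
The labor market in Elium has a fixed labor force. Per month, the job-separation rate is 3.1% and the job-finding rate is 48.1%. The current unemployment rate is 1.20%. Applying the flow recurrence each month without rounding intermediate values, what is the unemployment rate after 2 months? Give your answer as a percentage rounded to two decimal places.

With a fixed labor force, u_{t+1} = u_t + s·(1−u_t) − f·u_t = u_t·(1−s−f) + s.
Here 1−s−f = 0.488 and s = 0.031.
u_1 = 0.012000 × 0.488 + 0.031 = 0.036856.
u_2 = 0.036856 × 0.488 + 0.031 = 0.048986.

Unemployment rate after two months ≈ 4.90%.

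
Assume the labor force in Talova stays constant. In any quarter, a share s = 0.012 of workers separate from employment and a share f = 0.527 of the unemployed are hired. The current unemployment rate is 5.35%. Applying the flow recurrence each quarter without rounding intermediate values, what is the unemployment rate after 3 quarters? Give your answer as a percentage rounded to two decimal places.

Unemployment rate after three quarters ≈ 2.53%.

With a fixed labor force, u_{t+1} = u_t + s·(1−u_t) − f·u_t = u_t·(1−s−f) + s.
Here 1−s−f = 0.461 and s = 0.012.
u_1 = 0.053500 × 0.461 + 0.012 = 0.036664.
u_2 = 0.036664 × 0.461 + 0.012 = 0.028902.
u_3 = 0.028902 × 0.461 + 0.012 = 0.025324.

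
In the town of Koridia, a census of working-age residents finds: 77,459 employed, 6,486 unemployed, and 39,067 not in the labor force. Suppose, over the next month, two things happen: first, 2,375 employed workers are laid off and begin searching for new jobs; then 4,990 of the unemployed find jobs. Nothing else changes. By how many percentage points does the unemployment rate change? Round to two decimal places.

Initially, labor force = 77,459 + 6,486 = 83,945, so u = 6,486/83,945 = 7.73%.
After the first change, employed falls and unemployed rises by 2,375; labor force unchanged → E = 75,084, U = 8,861, labor force = 83,945.
After the second change, unemployed falls and employed rises by 4,990; labor force unchanged → E = 80,074, U = 3,871, labor force = 83,945.
New unemployment rate = 3,871 / 83,945 = 4.61%.
Change = 4.61% − 7.73% = −3.12 percentage points.

The unemployment rate changes by −3.12 percentage points.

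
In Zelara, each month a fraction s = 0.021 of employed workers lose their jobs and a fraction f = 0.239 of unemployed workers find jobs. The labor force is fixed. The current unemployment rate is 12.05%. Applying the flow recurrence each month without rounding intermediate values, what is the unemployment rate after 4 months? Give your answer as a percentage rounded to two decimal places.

Unemployment rate after four months ≈ 9.27%.

With a fixed labor force, u_{t+1} = u_t + s·(1−u_t) − f·u_t = u_t·(1−s−f) + s.
Here 1−s−f = 0.740 and s = 0.021.
u_1 = 0.120500 × 0.740 + 0.021 = 0.110170.
u_2 = 0.110170 × 0.740 + 0.021 = 0.102526.
u_3 = 0.102526 × 0.740 + 0.021 = 0.096869.
u_4 = 0.096869 × 0.740 + 0.021 = 0.092683.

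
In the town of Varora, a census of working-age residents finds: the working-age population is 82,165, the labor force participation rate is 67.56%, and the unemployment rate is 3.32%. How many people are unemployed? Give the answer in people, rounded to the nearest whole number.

Labor force = 0.6756 × 82,165 = 55,511.
Unemployed = 0.0332 × 55,511 ≈ 1,843.

About 1,843 are unemployed.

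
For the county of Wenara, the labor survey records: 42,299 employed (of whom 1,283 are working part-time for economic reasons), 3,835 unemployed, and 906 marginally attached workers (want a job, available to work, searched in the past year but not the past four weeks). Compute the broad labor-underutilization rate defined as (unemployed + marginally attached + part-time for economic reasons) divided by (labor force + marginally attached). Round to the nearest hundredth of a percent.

Broad underutilization rate ≈ 12.81%.

Labor force = 42,299 + 3,835 = 46,134.
Numerator = 3,835 + 906 + 1,283 = 6,024.
Denominator = 46,134 + 906 = 47,040.
Broad rate = 6,024 / 47,040 = 12.81%.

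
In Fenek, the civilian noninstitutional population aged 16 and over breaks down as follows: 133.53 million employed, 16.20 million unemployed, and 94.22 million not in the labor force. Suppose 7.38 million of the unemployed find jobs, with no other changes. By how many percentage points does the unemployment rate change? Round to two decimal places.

The unemployment rate changes by −4.93 percentage points.

Initially, labor force = 133.53 + 16.20 = 149.73 million, so u = 16.20/149.73 = 10.82%.
After the change, unemployed falls and employed rises by 7.38; labor force unchanged → E = 140.91, U = 8.82, labor force = 149.73 million.
New unemployment rate = 8.82 / 149.73 = 5.89%.
Change = 5.89% − 10.82% = −4.93 percentage points.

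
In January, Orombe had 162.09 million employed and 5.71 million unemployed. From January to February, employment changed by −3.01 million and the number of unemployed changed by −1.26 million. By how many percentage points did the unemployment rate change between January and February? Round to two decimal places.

January: labor force = 162.09 + 5.71 = 167.80; u = 5.71/167.80 = 3.40%.
February: labor force = 159.08 + 4.45 = 163.53; u = 4.45/163.53 = 2.72%.
Change = 2.72% − 3.40% = −0.68 pp.

The unemployment rate changed by −0.68 percentage points.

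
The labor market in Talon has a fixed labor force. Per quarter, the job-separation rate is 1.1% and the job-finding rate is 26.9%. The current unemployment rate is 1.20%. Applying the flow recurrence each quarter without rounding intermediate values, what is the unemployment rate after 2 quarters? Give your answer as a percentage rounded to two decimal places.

Unemployment rate after two quarters ≈ 2.51%.

With a fixed labor force, u_{t+1} = u_t + s·(1−u_t) − f·u_t = u_t·(1−s−f) + s.
Here 1−s−f = 0.720 and s = 0.011.
u_1 = 0.012000 × 0.720 + 0.011 = 0.019640.
u_2 = 0.019640 × 0.720 + 0.011 = 0.025141.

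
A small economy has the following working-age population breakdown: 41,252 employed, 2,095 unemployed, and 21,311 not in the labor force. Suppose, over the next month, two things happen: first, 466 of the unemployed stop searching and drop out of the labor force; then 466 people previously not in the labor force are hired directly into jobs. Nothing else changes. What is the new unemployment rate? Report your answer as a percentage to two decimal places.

Initially, labor force = 41,252 + 2,095 = 43,347, so u = 2,095/43,347 = 4.83%.
After the first change, unemployed and labor force both fall by 466 → E = 41,252, U = 1,629, labor force = 42,881.
After the second change, employed and labor force both rise by 466; unemployed unchanged → E = 41,718, U = 1,629, labor force = 43,347.
New unemployment rate = 1,629 / 43,347 = 3.76%.

New unemployment rate ≈ 3.76%.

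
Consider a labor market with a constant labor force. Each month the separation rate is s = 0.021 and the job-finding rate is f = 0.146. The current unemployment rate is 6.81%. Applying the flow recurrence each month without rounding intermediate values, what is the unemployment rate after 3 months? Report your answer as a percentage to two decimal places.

Unemployment rate after three months ≈ 9.24%.

With a fixed labor force, u_{t+1} = u_t + s·(1−u_t) − f·u_t = u_t·(1−s−f) + s.
Here 1−s−f = 0.833 and s = 0.021.
u_1 = 0.068100 × 0.833 + 0.021 = 0.077727.
u_2 = 0.077727 × 0.833 + 0.021 = 0.085747.
u_3 = 0.085747 × 0.833 + 0.021 = 0.092427.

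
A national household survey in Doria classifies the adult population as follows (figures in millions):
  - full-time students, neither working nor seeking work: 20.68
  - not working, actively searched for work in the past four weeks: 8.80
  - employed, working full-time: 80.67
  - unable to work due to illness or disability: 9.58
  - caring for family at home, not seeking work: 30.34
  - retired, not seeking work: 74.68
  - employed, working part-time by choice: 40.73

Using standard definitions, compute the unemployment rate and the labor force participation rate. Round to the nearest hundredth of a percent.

Employed = 80.67 + 40.73 = 121.40 million.
Unemployed = 8.80 million.
Labor force = 121.40 + 8.80 = 130.20 million.
Not in labor force = 20.68 + 9.58 + 30.34 + 74.68 = 135.28 million (those not working and not actively searching are outside the labor force).
Civilian working-age population = 130.20 + 135.28 = 265.48 million.
Unemployment rate = 8.80 / 130.20 = 6.76%.
Labor force participation rate = 130.20 / 265.48 = 49.04%.

Unemployment rate ≈ 6.76%; labor force participation rate ≈ 49.04%.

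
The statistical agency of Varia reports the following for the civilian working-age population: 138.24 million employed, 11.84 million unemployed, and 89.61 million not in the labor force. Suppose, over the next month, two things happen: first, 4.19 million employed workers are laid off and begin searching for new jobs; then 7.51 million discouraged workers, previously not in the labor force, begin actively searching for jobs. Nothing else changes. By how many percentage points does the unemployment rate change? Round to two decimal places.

Initially, labor force = 138.24 + 11.84 = 150.08 million, so u = 11.84/150.08 = 7.89%.
After the first change, employed falls and unemployed rises by 4.19; labor force unchanged → E = 134.05, U = 16.03, labor force = 150.08 million.
After the second change, unemployed and labor force both rise by 7.51 → E = 134.05, U = 23.54, labor force = 157.59 million.
New unemployment rate = 23.54 / 157.59 = 14.94%.
Change = 14.94% − 7.89% = +7.05 percentage points.

The unemployment rate changes by +7.05 percentage points.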